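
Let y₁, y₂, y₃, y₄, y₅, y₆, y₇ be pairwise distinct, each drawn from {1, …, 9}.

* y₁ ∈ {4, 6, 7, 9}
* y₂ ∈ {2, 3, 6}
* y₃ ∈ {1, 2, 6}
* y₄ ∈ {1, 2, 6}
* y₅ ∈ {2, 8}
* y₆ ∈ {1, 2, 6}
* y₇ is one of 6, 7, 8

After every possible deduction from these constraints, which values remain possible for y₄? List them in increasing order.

1, 2, 6

y₃, y₄, y₆ between them cover only {1, 2, 6} — a naked triple. Remove those values from y₁, y₂, y₅, y₇.
That leaves y₂ = 3.
That leaves y₅ = 8. Eliminate 8 elsewhere: y₇.
y₇ must be 7 (only option left). So y₁ can't be 7.
No further eliminations apply; y₄ can still be any of 1, 2, 6.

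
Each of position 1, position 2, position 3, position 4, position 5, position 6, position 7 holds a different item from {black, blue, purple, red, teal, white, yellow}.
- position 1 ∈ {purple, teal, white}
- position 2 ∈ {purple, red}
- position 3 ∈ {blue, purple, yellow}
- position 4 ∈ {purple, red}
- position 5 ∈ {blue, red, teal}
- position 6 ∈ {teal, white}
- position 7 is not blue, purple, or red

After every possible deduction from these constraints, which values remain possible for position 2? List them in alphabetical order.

purple, red

The 7 variables together cover exactly {black, blue, purple, red, teal, white, yellow} — 7 values for 7 variables — and black appears only in position 7's list, so position 7 = black.
Among the 6 still-open variables, yellow fits only position 3 (and all 6 values in {blue, purple, red, teal, white, yellow} must be used), so position 3 = yellow.
The 5 still-open variables draw from only 5 values {blue, purple, red, teal, white}, so each is used; only position 5 can be blue, hence position 5 = blue.
The 2 variables position 2 and position 4 are confined to {purple, red}, which locks those values in; drop them from position 1.
No further eliminations apply; position 2 can still be any of purple, red.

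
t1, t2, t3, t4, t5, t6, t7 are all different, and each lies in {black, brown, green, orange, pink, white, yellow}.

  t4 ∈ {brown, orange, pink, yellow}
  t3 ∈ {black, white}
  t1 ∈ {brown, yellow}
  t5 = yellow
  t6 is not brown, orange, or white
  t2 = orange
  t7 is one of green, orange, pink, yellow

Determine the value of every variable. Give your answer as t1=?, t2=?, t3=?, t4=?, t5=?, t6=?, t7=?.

t2's domain is down to {orange}, so t2 = orange. So t4, t7 can't be orange.
That leaves t5 = yellow. So t1, t4, t6, t7 can't be yellow.
t1's domain is down to {brown}, so t1 = brown. Remove brown from t4.
t4 has just one choice, so t4 = pink. Remove pink from t6, t7.
That leaves t7 = green. Eliminate green elsewhere: t6.
That leaves t6 = black. Remove black from t3.
t3 has just one choice, so t3 = white.

t1=brown, t2=orange, t3=white, t4=pink, t5=yellow, t6=black, t7=green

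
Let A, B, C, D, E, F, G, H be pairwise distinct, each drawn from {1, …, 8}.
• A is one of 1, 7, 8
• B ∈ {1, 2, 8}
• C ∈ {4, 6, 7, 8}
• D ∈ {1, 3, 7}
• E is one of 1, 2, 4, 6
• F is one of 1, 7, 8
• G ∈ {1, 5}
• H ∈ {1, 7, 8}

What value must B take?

2

Among the 8 variables, 3 fits only D (and all 8 values in {1, 2, 3, 4, 5, 6, 7, 8} must be used), so D = 3.
Among the 7 still-open variables, 5 fits only G (and all 7 values in {1, 2, 4, 5, 6, 7, 8} must be used), so G = 5.
The 3 variables A, F, H are confined to {1, 7, 8}, which locks those values in; drop them from B, C, E.
So B = 2.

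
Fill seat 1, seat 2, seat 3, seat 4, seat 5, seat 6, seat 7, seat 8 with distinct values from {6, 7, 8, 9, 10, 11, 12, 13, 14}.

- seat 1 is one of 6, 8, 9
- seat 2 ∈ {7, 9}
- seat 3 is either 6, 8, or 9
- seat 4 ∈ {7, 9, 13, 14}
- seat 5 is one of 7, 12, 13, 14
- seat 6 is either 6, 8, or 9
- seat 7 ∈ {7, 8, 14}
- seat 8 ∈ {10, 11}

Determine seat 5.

12

seat 1, seat 3, seat 6 share exactly the 3 values {6, 8, 9}; by pigeonhole those values go to them, so strike 6, 8, 9 from seat 2, seat 4, seat 7.
seat 2 must be 7 (only option left). Remove 7 from seat 4, seat 5, seat 7.
That leaves seat 7 = 14. Remove 14 from seat 4, seat 5.
seat 4 must be 13 (only option left). Strike 13 from seat 5.
So seat 5 = 12.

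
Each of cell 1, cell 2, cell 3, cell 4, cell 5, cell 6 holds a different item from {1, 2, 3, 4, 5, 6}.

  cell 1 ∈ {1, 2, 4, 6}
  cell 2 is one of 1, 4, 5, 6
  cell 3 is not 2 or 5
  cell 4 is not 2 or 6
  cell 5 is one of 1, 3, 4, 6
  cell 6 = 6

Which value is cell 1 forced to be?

2

cell 6 has just one choice, so cell 6 = 6. Strike 6 from cell 1, cell 2, cell 3, cell 5.
The 5 still-open variables together cover exactly {1, 2, 3, 4, 5} — 5 values for 5 variables — and 2 appears only in cell 1's list, so cell 1 = 2.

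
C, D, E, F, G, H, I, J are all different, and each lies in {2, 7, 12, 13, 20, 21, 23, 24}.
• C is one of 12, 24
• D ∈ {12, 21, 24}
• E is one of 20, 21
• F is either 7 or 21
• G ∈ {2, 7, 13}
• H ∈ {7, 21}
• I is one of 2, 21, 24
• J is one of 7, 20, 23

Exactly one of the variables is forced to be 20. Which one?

The 8 variables draw from only 8 values {2, 7, 12, 13, 20, 21, 23, 24}, so each is used; only G can be 13, hence G = 13.
The 7 still-open variables together cover exactly {2, 7, 12, 20, 21, 23, 24} — 7 values for 7 variables — and 2 appears only in I's list, so I = 2.
The 6 still-open variables together cover exactly {7, 12, 20, 21, 23, 24} — 6 values for 6 variables — and 23 appears only in J's list, so J = 23.
The 5 still-open variables together cover exactly {7, 12, 20, 21, 24} — 5 values for 5 variables — and 20 appears only in E's list, so E = 20.

E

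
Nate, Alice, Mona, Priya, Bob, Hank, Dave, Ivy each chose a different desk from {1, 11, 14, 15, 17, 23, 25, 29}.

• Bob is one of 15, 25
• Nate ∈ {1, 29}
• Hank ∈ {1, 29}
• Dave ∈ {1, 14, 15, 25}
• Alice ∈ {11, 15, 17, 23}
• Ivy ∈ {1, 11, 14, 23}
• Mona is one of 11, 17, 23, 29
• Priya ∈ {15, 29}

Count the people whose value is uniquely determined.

3

Nate and Hank between them cover only {1, 29} — a naked pair. Remove those values from Mona, Priya, Dave, Ivy.
Priya must be 15 (only option left). Remove 15 from Alice, Bob, Dave.
Bob must be 25 (only option left). Remove 25 from Dave.
Dave must be 14 (only option left). Remove 14 from Ivy.
Determined: Priya=15, Bob=25, Dave=14. The other people each still have more than one consistent value. That makes 3.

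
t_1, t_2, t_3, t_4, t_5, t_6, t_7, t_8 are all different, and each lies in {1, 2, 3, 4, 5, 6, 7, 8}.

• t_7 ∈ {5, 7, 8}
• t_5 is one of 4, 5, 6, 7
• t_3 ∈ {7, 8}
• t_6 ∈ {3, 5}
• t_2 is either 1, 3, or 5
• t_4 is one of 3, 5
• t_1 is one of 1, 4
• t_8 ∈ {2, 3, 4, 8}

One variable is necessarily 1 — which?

The 8 variables draw from only 8 values {1, 2, 3, 4, 5, 6, 7, 8}, so each is used; only t_8 can be 2, hence t_8 = 2.
Among the 7 still-open variables, 6 fits only t_5 (and all 7 values in {1, 3, 4, 5, 6, 7, 8} must be used), so t_5 = 6.
The 6 still-open variables together cover exactly {1, 3, 4, 5, 7, 8} — 6 values for 6 variables — and 4 appears only in t_1's list, so t_1 = 4.
The 5 still-open variables together cover exactly {1, 3, 5, 7, 8} — 5 values for 5 variables — and 1 appears only in t_2's list, so t_2 = 1.

t_2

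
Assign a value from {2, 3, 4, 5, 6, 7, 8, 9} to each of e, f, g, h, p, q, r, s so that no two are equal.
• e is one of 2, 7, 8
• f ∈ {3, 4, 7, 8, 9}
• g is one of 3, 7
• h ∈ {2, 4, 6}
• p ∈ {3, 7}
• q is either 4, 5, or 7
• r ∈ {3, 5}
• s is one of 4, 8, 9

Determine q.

Among the 8 variables, 6 fits only h (and all 8 values in {2, 3, 4, 5, 6, 7, 8, 9} must be used), so h = 6.
Among the 7 still-open variables, 2 fits only e (and all 7 values in {2, 3, 4, 5, 7, 8, 9} must be used), so e = 2.
g and p between them cover only {3, 7} — a naked pair. Remove those values from f, q, r.
That leaves r = 5. Eliminate 5 elsewhere: q.
So q = 4.

4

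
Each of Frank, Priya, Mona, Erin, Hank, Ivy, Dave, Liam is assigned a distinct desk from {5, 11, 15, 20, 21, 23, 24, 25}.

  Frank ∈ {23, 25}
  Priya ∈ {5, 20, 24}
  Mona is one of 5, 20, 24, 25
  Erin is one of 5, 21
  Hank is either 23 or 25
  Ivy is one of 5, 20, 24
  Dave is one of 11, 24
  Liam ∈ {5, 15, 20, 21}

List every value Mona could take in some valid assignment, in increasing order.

The 8 variables together cover exactly {5, 11, 15, 20, 21, 23, 24, 25} — 8 values for 8 variables — and 11 appears only in Dave's list, so Dave = 11.
The 7 still-open variables together cover exactly {5, 15, 20, 21, 23, 24, 25} — 7 values for 7 variables — and 15 appears only in Liam's list, so Liam = 15.
The 6 still-open variables together cover exactly {5, 20, 21, 23, 24, 25} — 6 values for 6 variables — and 21 appears only in Erin's list, so Erin = 21.
Frank and Hank share exactly the 2 values {23, 25}; by pigeonhole those values go to them, so strike 23, 25 from Mona.
No further eliminations apply; Mona can still be any of 5, 20, 24.

5, 20, 24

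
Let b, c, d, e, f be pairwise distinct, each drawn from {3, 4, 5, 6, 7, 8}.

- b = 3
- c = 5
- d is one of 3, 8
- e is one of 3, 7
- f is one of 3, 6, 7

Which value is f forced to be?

b must be 3 (only option left). Eliminate 3 elsewhere: d, e, f.
That leaves c = 5.
d's domain is down to {8}, so d = 8.
e's domain is down to {7}, so e = 7. Remove 7 from f.
So f = 6.

6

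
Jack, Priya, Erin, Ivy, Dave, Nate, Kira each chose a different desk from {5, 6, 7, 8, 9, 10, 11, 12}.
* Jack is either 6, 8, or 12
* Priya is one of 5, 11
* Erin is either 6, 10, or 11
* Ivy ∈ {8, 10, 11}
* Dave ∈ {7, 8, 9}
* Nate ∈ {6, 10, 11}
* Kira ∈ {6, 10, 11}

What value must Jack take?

12

Erin, Nate, Kira share exactly the 3 values {6, 10, 11}; by pigeonhole those values go to them, so strike 6, 10, 11 from Jack, Priya, Ivy.
That leaves Priya = 5.
Ivy must be 8 (only option left). Strike 8 from Jack, Dave.
So Jack = 12.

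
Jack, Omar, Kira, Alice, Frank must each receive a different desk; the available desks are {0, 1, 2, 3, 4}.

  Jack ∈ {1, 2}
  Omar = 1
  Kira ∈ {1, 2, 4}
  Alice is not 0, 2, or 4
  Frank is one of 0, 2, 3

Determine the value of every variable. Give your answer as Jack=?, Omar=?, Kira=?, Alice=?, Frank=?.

Jack=2, Omar=1, Kira=4, Alice=3, Frank=0

Omar's domain is down to {1}, so Omar = 1. Remove 1 from Jack, Kira, Alice.
Alice has just one choice, so Alice = 3. Eliminate 3 elsewhere: Frank.
Jack's domain is down to {2}, so Jack = 2. Remove 2 from Kira, Frank.
Kira has just one choice, so Kira = 4.
Frank has just one choice, so Frank = 0.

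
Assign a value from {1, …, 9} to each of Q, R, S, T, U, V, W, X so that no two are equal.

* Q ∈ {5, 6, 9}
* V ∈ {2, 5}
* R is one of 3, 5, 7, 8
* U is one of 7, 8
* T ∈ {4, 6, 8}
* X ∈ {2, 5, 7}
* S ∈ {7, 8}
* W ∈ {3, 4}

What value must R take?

The 8 variables together cover exactly {2, 3, 4, 5, 6, 7, 8, 9} — 8 values for 8 variables — and 9 appears only in Q's list, so Q = 9.
Among the 7 still-open variables, 6 fits only T (and all 7 values in {2, 3, 4, 5, 6, 7, 8} must be used), so T = 6.
The 6 still-open variables draw from only 6 values {2, 3, 4, 5, 7, 8}, so each is used; only W can be 4, hence W = 4.
The 5 still-open variables together cover exactly {2, 3, 5, 7, 8} — 5 values for 5 variables — and 3 appears only in R's list, so R = 3.

3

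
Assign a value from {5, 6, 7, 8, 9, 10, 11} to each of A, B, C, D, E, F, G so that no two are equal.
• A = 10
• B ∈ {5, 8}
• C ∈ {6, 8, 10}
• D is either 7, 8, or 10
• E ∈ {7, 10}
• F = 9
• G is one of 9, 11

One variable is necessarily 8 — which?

A has just one choice, so A = 10. Remove 10 from C, D, E.
E's domain is down to {7}, so E = 7. Remove 7 from D.
So 8 goes to D.

D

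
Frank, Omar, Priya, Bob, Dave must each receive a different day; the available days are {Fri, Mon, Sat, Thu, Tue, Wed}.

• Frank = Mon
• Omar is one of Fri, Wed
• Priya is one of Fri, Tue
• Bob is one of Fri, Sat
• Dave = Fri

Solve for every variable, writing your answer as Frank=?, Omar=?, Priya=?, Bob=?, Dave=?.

Frank=Mon, Omar=Wed, Priya=Tue, Bob=Sat, Dave=Fri

Frank has just one choice, so Frank = Mon.
Dave has just one choice, so Dave = Fri. Eliminate Fri elsewhere: Omar, Priya, Bob.
That leaves Omar = Wed.
That leaves Priya = Tue.
Bob must be Sat (only option left).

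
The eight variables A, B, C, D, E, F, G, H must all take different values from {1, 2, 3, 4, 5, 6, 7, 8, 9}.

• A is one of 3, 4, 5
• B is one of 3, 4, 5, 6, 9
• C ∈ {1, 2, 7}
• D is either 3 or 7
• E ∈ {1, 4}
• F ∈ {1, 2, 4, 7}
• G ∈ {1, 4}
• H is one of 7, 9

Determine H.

9

Among the 8 variables, 6 fits only B (and all 8 values in {1, 2, 3, 4, 5, 6, 7, 9} must be used), so B = 6.
The 7 still-open variables together cover exactly {1, 2, 3, 4, 5, 7, 9} — 7 values for 7 variables — and 5 appears only in A's list, so A = 5.
Among the 6 still-open variables, 3 fits only D (and all 6 values in {1, 2, 3, 4, 7, 9} must be used), so D = 3.
The 5 still-open variables draw from only 5 values {1, 2, 4, 7, 9}, so each is used; only H can be 9, hence H = 9.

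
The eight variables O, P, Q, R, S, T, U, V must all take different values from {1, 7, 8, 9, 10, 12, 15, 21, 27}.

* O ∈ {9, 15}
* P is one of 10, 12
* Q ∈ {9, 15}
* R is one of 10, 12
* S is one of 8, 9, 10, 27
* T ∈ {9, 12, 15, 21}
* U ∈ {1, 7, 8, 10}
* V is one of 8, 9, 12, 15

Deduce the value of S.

O and Q share exactly the 2 values {9, 15}; by pigeonhole those values go to them, so strike 9, 15 from S, T, V.
The 2 variables P and R are confined to {10, 12}, which locks those values in; drop them from S, T, U, V.
That leaves T = 21.
V has just one choice, so V = 8. Remove 8 from S, U.
So S = 27.

27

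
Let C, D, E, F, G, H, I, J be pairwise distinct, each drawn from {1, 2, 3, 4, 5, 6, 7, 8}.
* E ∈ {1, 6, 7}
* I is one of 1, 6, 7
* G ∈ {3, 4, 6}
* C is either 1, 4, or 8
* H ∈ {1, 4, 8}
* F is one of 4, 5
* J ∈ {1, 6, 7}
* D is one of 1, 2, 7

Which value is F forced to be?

Among the 8 variables, 2 fits only D (and all 8 values in {1, 2, 3, 4, 5, 6, 7, 8} must be used), so D = 2.
The 7 still-open variables draw from only 7 values {1, 3, 4, 5, 6, 7, 8}, so each is used; only G can be 3, hence G = 3.
The 6 still-open variables draw from only 6 values {1, 4, 5, 6, 7, 8}, so each is used; only F can be 5, hence F = 5.

5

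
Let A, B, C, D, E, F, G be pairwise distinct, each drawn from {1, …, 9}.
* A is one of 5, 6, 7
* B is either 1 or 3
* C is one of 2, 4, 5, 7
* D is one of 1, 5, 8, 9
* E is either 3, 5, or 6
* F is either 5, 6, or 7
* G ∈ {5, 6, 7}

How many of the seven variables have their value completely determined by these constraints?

2

A, F, G between them cover only {5, 6, 7} — a naked triple. Remove those values from C, D, E.
E must be 3 (only option left). Eliminate 3 elsewhere: B.
That leaves B = 1. So D can't be 1.
Determined: B=1, E=3. The other variables each still have more than one consistent value. That makes 2.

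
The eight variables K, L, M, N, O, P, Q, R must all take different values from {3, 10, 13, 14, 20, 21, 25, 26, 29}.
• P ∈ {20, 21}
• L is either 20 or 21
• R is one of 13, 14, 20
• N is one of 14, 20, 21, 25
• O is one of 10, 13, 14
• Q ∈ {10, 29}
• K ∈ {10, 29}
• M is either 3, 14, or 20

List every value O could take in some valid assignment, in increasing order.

13, 14

Among the 8 variables, 3 fits only M (and all 8 values in {3, 10, 13, 14, 20, 21, 25, 29} must be used), so M = 3.
Among the 7 still-open variables, 25 fits only N (and all 7 values in {10, 13, 14, 20, 21, 25, 29} must be used), so N = 25.
The 2 variables K and Q are confined to {10, 29}, which locks those values in; drop them from O.
L and P share exactly the 2 values {20, 21}; by pigeonhole those values go to them, so strike 20, 21 from R.
No further eliminations apply; O can still be any of 13, 14.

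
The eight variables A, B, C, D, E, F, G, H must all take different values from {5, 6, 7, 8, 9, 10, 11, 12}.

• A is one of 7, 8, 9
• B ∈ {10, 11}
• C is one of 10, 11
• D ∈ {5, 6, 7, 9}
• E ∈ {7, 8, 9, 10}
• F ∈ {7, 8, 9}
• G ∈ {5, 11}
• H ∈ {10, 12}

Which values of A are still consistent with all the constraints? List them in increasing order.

7, 8, 9

Among the 8 variables, 6 fits only D (and all 8 values in {5, 6, 7, 8, 9, 10, 11, 12} must be used), so D = 6.
The 7 still-open variables draw from only 7 values {5, 7, 8, 9, 10, 11, 12}, so each is used; only G can be 5, hence G = 5.
The 6 still-open variables draw from only 6 values {7, 8, 9, 10, 11, 12}, so each is used; only H can be 12, hence H = 12.
The 2 variables B and C are confined to {10, 11}, which locks those values in; drop them from E.
No further eliminations apply; A can still be any of 7, 8, 9.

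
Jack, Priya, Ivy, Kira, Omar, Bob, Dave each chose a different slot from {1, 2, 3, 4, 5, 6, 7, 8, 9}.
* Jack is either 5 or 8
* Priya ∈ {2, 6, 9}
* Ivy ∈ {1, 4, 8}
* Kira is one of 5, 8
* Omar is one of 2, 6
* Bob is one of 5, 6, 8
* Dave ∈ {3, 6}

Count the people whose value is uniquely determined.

4

Jack and Kira between them cover only {5, 8} — a naked pair. Remove those values from Ivy, Bob.
Bob has just one choice, so Bob = 6. So Priya, Omar, Dave can't be 6.
Dave's domain is down to {3}, so Dave = 3.
Omar's domain is down to {2}, so Omar = 2. So Priya can't be 2.
Priya has just one choice, so Priya = 9.
Determined: Priya=9, Omar=2, Bob=6, Dave=3. The other people each still have more than one consistent value. That makes 4.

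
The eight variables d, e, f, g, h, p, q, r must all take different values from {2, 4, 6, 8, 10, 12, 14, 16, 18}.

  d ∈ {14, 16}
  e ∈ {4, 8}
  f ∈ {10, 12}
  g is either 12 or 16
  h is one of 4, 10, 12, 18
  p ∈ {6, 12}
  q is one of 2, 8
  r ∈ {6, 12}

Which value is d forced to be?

p and r share exactly the 2 values {6, 12}; by pigeonhole those values go to them, so strike 6, 12 from f, g, h.
f must be 10 (only option left). Strike 10 from h.
g's domain is down to {16}, so g = 16. Eliminate 16 elsewhere: d.
So d = 14.

14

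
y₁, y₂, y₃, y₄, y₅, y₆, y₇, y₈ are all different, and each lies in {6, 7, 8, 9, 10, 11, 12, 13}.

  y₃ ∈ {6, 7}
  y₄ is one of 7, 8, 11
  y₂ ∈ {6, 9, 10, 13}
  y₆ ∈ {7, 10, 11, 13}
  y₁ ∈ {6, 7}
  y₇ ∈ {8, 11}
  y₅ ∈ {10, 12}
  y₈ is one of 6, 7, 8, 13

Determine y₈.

13

The 8 variables together cover exactly {6, 7, 8, 9, 10, 11, 12, 13} — 8 values for 8 variables — and 9 appears only in y₂'s list, so y₂ = 9.
The 7 still-open variables together cover exactly {6, 7, 8, 10, 11, 12, 13} — 7 values for 7 variables — and 12 appears only in y₅'s list, so y₅ = 12.
The 6 still-open variables together cover exactly {6, 7, 8, 10, 11, 13} — 6 values for 6 variables — and 10 appears only in y₆'s list, so y₆ = 10.
The 5 still-open variables together cover exactly {6, 7, 8, 11, 13} — 5 values for 5 variables — and 13 appears only in y₈'s list, so y₈ = 13.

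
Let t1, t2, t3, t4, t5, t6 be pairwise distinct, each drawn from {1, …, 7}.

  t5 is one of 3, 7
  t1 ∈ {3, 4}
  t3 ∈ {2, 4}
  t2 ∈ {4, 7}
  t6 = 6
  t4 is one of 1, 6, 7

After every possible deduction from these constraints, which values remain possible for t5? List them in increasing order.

t6's domain is down to {6}, so t6 = 6. Remove 6 from t4.
Among the 5 still-open variables, 1 fits only t4 (and all 5 values in {1, 2, 3, 4, 7} must be used), so t4 = 1.
The 4 still-open variables draw from only 4 values {2, 3, 4, 7}, so each is used; only t3 can be 2, hence t3 = 2.
No further eliminations apply; t5 can still be any of 3, 7.

3, 7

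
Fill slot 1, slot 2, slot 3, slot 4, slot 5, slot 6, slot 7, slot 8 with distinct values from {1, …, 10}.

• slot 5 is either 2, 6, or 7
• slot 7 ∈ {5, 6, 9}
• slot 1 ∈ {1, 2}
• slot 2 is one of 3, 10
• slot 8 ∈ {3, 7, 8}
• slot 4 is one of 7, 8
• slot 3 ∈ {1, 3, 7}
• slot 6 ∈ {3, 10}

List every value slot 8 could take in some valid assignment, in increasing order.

7, 8

slot 2 and slot 6 between them cover only {3, 10} — a naked pair. Remove those values from slot 3, slot 8.
slot 4 and slot 8 share exactly the 2 values {7, 8}; by pigeonhole those values go to them, so strike 7, 8 from slot 3, slot 5.
slot 3 has just one choice, so slot 3 = 1. Eliminate 1 elsewhere: slot 1.
slot 1 must be 2 (only option left). Remove 2 from slot 5.
slot 5 must be 6 (only option left). Remove 6 from slot 7.
No further eliminations apply; slot 8 can still be any of 7, 8.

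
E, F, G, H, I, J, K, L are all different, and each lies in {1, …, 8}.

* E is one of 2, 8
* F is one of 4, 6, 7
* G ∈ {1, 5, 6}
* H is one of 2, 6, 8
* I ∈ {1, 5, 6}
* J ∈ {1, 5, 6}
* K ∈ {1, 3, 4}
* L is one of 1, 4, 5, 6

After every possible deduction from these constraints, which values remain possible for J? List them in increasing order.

1, 5, 6

The 8 variables together cover exactly {1, 2, 3, 4, 5, 6, 7, 8} — 8 values for 8 variables — and 3 appears only in K's list, so K = 3.
The 7 still-open variables together cover exactly {1, 2, 4, 5, 6, 7, 8} — 7 values for 7 variables — and 7 appears only in F's list, so F = 7.
Among the 6 still-open variables, 4 fits only L (and all 6 values in {1, 2, 4, 5, 6, 8} must be used), so L = 4.
G, I, J between them cover only {1, 5, 6} — a naked triple. Remove those values from H.
No further eliminations apply; J can still be any of 1, 5, 6.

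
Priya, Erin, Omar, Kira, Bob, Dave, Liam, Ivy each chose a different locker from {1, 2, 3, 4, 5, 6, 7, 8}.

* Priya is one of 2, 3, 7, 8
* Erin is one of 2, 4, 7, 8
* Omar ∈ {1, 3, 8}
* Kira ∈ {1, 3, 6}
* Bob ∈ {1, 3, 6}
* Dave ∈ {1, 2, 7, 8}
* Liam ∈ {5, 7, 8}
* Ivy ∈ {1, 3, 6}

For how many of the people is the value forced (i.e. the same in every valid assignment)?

The 8 variables together cover exactly {1, 2, 3, 4, 5, 6, 7, 8} — 8 values for 8 variables — and 4 appears only in Erin's list, so Erin = 4.
The 7 still-open variables draw from only 7 values {1, 2, 3, 5, 6, 7, 8}, so each is used; only Liam can be 5, hence Liam = 5.
The 3 variables Kira, Bob, Ivy are confined to {1, 3, 6}, which locks those values in; drop them from Priya, Omar, Dave.
Omar has just one choice, so Omar = 8. Strike 8 from Priya, Dave.
Determined: Erin=4, Omar=8, Liam=5. The other people each still have more than one consistent value. That makes 3.

3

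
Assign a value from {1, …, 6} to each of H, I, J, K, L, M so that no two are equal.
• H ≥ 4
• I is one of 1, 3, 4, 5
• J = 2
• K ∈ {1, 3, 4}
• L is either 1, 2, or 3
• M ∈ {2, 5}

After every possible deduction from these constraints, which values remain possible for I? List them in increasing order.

J has just one choice, so J = 2. Strike 2 from L, M.
That leaves M = 5. Remove 5 from H, I.
The 4 still-open variables together cover exactly {1, 3, 4, 6} — 4 values for 4 variables — and 6 appears only in H's list, so H = 6.
No further eliminations apply; I can still be any of 1, 3, 4.

1, 3, 4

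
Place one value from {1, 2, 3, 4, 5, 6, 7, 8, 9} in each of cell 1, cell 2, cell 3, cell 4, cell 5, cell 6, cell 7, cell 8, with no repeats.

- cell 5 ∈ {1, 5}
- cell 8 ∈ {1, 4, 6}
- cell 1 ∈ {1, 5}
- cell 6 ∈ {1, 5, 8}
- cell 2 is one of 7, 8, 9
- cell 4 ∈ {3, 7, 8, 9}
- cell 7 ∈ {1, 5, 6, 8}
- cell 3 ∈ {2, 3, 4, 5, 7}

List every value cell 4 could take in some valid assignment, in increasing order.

3, 7, 9

cell 1 and cell 5 share exactly the 2 values {1, 5}; by pigeonhole those values go to them, so strike 1, 5 from cell 3, cell 6, cell 7, cell 8.
cell 6 has just one choice, so cell 6 = 8. Strike 8 from cell 2, cell 4, cell 7.
cell 7 has just one choice, so cell 7 = 6. Remove 6 from cell 8.
cell 8's domain is down to {4}, so cell 8 = 4. Eliminate 4 elsewhere: cell 3.
No further eliminations apply; cell 4 can still be any of 3, 7, 9.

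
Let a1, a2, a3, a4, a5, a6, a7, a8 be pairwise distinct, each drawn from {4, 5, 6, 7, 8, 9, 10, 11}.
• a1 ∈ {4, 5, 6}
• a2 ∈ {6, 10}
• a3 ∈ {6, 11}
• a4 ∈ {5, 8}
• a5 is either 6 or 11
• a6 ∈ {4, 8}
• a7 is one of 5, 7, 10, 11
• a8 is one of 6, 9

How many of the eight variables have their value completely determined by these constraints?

3

The 8 variables draw from only 8 values {4, 5, 6, 7, 8, 9, 10, 11}, so each is used; only a7 can be 7, hence a7 = 7.
The 7 still-open variables together cover exactly {4, 5, 6, 8, 9, 10, 11} — 7 values for 7 variables — and 9 appears only in a8's list, so a8 = 9.
The 6 still-open variables draw from only 6 values {4, 5, 6, 8, 10, 11}, so each is used; only a2 can be 10, hence a2 = 10.
a3 and a5 between them cover only {6, 11} — a naked pair. Remove those values from a1.
Determined: a2=10, a7=7, a8=9. The other variables each still have more than one consistent value. That makes 3.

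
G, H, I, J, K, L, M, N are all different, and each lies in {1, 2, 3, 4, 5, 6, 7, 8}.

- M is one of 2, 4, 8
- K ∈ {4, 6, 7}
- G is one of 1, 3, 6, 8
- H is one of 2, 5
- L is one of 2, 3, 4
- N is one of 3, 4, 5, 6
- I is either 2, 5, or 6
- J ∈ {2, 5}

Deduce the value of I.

6

The 8 variables together cover exactly {1, 2, 3, 4, 5, 6, 7, 8} — 8 values for 8 variables — and 1 appears only in G's list, so G = 1.
Among the 7 still-open variables, 7 fits only K (and all 7 values in {2, 3, 4, 5, 6, 7, 8} must be used), so K = 7.
The 6 still-open variables draw from only 6 values {2, 3, 4, 5, 6, 8}, so each is used; only M can be 8, hence M = 8.
H and J between them cover only {2, 5} — a naked pair. Remove those values from I, L, N.
So I = 6.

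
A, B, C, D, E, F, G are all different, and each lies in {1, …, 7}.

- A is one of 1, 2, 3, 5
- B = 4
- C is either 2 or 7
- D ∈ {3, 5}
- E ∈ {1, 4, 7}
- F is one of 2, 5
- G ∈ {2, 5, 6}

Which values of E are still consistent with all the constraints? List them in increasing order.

1, 7

B has just one choice, so B = 4. So E can't be 4.
Among the 6 still-open variables, 6 fits only G (and all 6 values in {1, 2, 3, 5, 6, 7} must be used), so G = 6.
No further eliminations apply; E can still be any of 1, 7.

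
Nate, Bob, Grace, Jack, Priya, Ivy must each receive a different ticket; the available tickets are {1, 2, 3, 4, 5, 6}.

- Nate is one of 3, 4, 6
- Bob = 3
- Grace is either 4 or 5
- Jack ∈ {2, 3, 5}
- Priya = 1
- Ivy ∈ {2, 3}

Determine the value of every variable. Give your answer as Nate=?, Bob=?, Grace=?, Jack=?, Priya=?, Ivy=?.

Nate=6, Bob=3, Grace=4, Jack=5, Priya=1, Ivy=2

Bob has just one choice, so Bob = 3. Eliminate 3 elsewhere: Nate, Jack, Ivy.
Priya's domain is down to {1}, so Priya = 1.
Ivy must be 2 (only option left). Eliminate 2 elsewhere: Jack.
That leaves Jack = 5. Strike 5 from Grace.
Grace must be 4 (only option left). So Nate can't be 4.
Nate's domain is down to {6}, so Nate = 6.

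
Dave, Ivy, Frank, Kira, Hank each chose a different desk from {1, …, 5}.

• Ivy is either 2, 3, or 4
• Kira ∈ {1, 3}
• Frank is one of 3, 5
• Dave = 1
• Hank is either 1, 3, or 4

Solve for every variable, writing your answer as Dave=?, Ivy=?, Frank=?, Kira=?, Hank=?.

Dave=1, Ivy=2, Frank=5, Kira=3, Hank=4

Dave has just one choice, so Dave = 1. So Kira, Hank can't be 1.
Kira's domain is down to {3}, so Kira = 3. Strike 3 from Ivy, Frank, Hank.
Hank's domain is down to {4}, so Hank = 4. Eliminate 4 elsewhere: Ivy.
That leaves Ivy = 2.
Frank has just one choice, so Frank = 5.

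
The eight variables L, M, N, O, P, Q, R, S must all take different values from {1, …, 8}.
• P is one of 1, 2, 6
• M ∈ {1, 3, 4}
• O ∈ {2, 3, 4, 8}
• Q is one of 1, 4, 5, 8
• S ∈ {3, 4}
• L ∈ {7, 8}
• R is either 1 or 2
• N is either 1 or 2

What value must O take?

The 8 variables together cover exactly {1, 2, 3, 4, 5, 6, 7, 8} — 8 values for 8 variables — and 5 appears only in Q's list, so Q = 5.
The 7 still-open variables draw from only 7 values {1, 2, 3, 4, 6, 7, 8}, so each is used; only P can be 6, hence P = 6.
The 6 still-open variables together cover exactly {1, 2, 3, 4, 7, 8} — 6 values for 6 variables — and 7 appears only in L's list, so L = 7.
The 5 still-open variables draw from only 5 values {1, 2, 3, 4, 8}, so each is used; only O can be 8, hence O = 8.

8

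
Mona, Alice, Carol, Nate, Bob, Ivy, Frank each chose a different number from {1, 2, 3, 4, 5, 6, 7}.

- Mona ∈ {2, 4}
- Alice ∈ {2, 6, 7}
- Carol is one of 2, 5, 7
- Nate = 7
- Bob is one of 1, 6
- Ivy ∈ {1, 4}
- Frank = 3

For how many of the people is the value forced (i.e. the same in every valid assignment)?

3

Nate must be 7 (only option left). Strike 7 from Alice, Carol.
Frank's domain is down to {3}, so Frank = 3.
The 5 still-open variables draw from only 5 values {1, 2, 4, 5, 6}, so each is used; only Carol can be 5, hence Carol = 5.
Determined: Carol=5, Nate=7, Frank=3. The other people each still have more than one consistent value. That makes 3.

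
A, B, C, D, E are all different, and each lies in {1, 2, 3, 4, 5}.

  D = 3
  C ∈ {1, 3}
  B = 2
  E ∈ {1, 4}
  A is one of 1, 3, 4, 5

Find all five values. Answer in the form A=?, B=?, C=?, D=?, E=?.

A=5, B=2, C=1, D=3, E=4

B has just one choice, so B = 2.
That leaves D = 3. Strike 3 from A, C.
C's domain is down to {1}, so C = 1. Strike 1 from A, E.
E must be 4 (only option left). Eliminate 4 elsewhere: A.
That leaves A = 5.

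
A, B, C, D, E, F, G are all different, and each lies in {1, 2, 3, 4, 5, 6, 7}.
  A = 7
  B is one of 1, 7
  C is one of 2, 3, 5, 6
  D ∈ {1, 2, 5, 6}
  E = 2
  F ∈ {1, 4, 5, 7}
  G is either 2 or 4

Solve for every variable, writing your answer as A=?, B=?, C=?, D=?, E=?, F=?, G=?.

A has just one choice, so A = 7. Remove 7 from B, F.
That leaves B = 1. Strike 1 from D, F.
E has just one choice, so E = 2. Eliminate 2 elsewhere: C, D, G.
G's domain is down to {4}, so G = 4. Eliminate 4 elsewhere: F.
F must be 5 (only option left). Eliminate 5 elsewhere: C, D.
That leaves D = 6. Remove 6 from C.
C must be 3 (only option left).

A=7, B=1, C=3, D=6, E=2, F=5, G=4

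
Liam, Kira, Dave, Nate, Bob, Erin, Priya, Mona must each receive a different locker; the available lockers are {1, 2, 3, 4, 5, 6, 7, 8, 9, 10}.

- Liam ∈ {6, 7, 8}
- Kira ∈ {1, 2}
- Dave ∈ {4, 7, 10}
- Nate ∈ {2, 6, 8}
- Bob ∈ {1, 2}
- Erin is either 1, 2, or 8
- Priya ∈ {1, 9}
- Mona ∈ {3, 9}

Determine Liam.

7

Kira and Bob between them cover only {1, 2} — a naked pair. Remove those values from Nate, Erin, Priya.
Erin must be 8 (only option left). So Liam, Nate can't be 8.
Priya must be 9 (only option left). So Mona can't be 9.
Mona has just one choice, so Mona = 3.
Nate has just one choice, so Nate = 6. Eliminate 6 elsewhere: Liam.
So Liam = 7.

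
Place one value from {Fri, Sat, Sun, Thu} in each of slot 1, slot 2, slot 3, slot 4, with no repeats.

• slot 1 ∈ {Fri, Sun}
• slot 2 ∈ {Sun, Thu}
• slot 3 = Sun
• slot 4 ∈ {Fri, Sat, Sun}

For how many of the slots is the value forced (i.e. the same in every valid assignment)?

slot 3's domain is down to {Sun}, so slot 3 = Sun. Strike Sun from slot 1, slot 2, slot 4.
slot 1 has just one choice, so slot 1 = Fri. So slot 4 can't be Fri.
slot 2 has just one choice, so slot 2 = Thu.
slot 4 must be Sat (only option left).
Every slot is fixed: slot 1=Fri, slot 2=Thu, slot 3=Sun, slot 4=Sat. That makes 4.

4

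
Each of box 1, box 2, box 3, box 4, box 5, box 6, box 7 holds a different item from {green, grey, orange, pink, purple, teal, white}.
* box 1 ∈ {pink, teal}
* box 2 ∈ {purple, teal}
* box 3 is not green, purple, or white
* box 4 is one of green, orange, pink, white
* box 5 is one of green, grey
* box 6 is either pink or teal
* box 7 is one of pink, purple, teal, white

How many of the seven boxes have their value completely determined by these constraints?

2

The 2 variables box 1 and box 6 are confined to {pink, teal}, which locks those values in; drop them from box 2, box 3, box 4, box 7.
box 2 must be purple (only option left). Remove purple from box 7.
That leaves box 7 = white. Remove white from box 4.
Determined: box 2=purple, box 7=white. The other boxes each still have more than one consistent value. That makes 2.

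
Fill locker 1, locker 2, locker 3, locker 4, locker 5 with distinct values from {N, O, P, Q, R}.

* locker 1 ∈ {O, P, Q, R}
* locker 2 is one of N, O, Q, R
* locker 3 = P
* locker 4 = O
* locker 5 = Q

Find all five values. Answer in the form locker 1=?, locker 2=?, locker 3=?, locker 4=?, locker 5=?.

locker 3 has just one choice, so locker 3 = P. Remove P from locker 1.
locker 4 has just one choice, so locker 4 = O. Eliminate O elsewhere: locker 1, locker 2.
That leaves locker 5 = Q. So locker 1, locker 2 can't be Q.
locker 1 must be R (only option left). Strike R from locker 2.
locker 2's domain is down to {N}, so locker 2 = N.

locker 1=R, locker 2=N, locker 3=P, locker 4=O, locker 5=Q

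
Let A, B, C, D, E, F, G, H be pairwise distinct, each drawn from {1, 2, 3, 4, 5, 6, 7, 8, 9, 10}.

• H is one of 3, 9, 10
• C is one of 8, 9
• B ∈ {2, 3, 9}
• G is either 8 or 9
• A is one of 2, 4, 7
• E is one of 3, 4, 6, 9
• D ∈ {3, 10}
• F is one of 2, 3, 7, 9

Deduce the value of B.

2

Among the 8 variables, 6 fits only E (and all 8 values in {2, 3, 4, 6, 7, 8, 9, 10} must be used), so E = 6.
The 7 still-open variables draw from only 7 values {2, 3, 4, 7, 8, 9, 10}, so each is used; only A can be 4, hence A = 4.
The 6 still-open variables draw from only 6 values {2, 3, 7, 8, 9, 10}, so each is used; only F can be 7, hence F = 7.
Among the 5 still-open variables, 2 fits only B (and all 5 values in {2, 3, 8, 9, 10} must be used), so B = 2.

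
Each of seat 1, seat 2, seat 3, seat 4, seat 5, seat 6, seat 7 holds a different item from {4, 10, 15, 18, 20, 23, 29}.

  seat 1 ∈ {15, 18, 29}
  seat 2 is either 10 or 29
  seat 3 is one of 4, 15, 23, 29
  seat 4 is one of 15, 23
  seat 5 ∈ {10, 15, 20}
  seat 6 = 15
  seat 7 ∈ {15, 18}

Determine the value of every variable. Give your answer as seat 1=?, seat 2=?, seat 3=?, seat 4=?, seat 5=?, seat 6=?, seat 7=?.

seat 6's domain is down to {15}, so seat 6 = 15. So seat 1, seat 3, seat 4, seat 5, seat 7 can't be 15.
seat 7's domain is down to {18}, so seat 7 = 18. So seat 1 can't be 18.
seat 1 has just one choice, so seat 1 = 29. Remove 29 from seat 2, seat 3.
seat 2 must be 10 (only option left). Remove 10 from seat 5.
That leaves seat 4 = 23. Remove 23 from seat 3.
seat 5 has just one choice, so seat 5 = 20.
seat 3 has just one choice, so seat 3 = 4.

seat 1=29, seat 2=10, seat 3=4, seat 4=23, seat 5=20, seat 6=15, seat 7=18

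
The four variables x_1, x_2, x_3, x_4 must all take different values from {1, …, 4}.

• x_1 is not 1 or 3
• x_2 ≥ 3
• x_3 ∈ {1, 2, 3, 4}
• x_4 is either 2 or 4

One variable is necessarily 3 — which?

x_2

Among the 4 variables, 1 fits only x_3 (and all 4 values in {1, 2, 3, 4} must be used), so x_3 = 1.
The 3 still-open variables draw from only 3 values {2, 3, 4}, so each is used; only x_2 can be 3, hence x_2 = 3.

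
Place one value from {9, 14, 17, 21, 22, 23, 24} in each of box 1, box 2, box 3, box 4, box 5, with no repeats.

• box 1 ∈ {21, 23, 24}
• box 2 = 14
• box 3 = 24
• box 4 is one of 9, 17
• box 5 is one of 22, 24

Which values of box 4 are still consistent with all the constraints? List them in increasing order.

box 2 has just one choice, so box 2 = 14.
box 3 has just one choice, so box 3 = 24. Strike 24 from box 1, box 5.
box 5 must be 22 (only option left).
No further eliminations apply; box 4 can still be any of 9, 17.

9, 17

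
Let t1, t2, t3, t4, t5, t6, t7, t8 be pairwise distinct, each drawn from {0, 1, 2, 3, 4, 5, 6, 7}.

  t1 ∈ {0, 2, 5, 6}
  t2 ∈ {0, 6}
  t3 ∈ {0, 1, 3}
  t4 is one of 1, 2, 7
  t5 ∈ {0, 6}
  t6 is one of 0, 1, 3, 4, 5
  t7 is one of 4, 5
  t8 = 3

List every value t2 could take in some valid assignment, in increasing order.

t8 has just one choice, so t8 = 3. So t3, t6 can't be 3.
Among the 7 still-open variables, 7 fits only t4 (and all 7 values in {0, 1, 2, 4, 5, 6, 7} must be used), so t4 = 7.
The 6 still-open variables draw from only 6 values {0, 1, 2, 4, 5, 6}, so each is used; only t1 can be 2, hence t1 = 2.
The 2 variables t2 and t5 are confined to {0, 6}, which locks those values in; drop them from t3, t6.
t3 must be 1 (only option left). Remove 1 from t6.
No further eliminations apply; t2 can still be any of 0, 6.

0, 6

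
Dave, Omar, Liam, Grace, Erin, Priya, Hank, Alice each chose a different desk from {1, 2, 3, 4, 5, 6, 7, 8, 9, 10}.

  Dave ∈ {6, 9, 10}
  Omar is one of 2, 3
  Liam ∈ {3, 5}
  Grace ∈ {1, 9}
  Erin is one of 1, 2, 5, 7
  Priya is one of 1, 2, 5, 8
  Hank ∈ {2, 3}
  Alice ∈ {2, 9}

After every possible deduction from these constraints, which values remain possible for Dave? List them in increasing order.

Omar and Hank between them cover only {2, 3} — a naked pair. Remove those values from Liam, Erin, Priya, Alice.
Liam's domain is down to {5}, so Liam = 5. Eliminate 5 elsewhere: Erin, Priya.
Alice's domain is down to {9}, so Alice = 9. Eliminate 9 elsewhere: Dave, Grace.
That leaves Grace = 1. So Erin, Priya can't be 1.
Erin must be 7 (only option left).
That leaves Priya = 8.
No further eliminations apply; Dave can still be any of 6, 10.

6, 10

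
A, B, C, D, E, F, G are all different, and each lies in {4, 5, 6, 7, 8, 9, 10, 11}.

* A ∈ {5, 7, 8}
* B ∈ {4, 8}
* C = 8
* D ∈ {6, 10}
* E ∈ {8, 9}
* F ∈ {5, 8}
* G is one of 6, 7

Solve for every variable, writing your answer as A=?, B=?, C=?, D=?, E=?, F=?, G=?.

A=7, B=4, C=8, D=10, E=9, F=5, G=6

C's domain is down to {8}, so C = 8. Remove 8 from A, B, E, F.
That leaves E = 9.
F must be 5 (only option left). Eliminate 5 elsewhere: A.
A has just one choice, so A = 7. So G can't be 7.
B has just one choice, so B = 4.
G's domain is down to {6}, so G = 6. Eliminate 6 elsewhere: D.
D's domain is down to {10}, so D = 10.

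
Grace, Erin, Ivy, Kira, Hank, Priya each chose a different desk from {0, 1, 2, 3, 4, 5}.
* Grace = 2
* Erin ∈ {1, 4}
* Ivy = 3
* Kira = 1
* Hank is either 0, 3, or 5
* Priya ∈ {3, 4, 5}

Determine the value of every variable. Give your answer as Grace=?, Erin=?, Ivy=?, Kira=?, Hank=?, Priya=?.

Grace=2, Erin=4, Ivy=3, Kira=1, Hank=0, Priya=5

Grace has just one choice, so Grace = 2.
Ivy must be 3 (only option left). So Hank, Priya can't be 3.
That leaves Kira = 1. So Erin can't be 1.
That leaves Erin = 4. Strike 4 from Priya.
Priya has just one choice, so Priya = 5. Remove 5 from Hank.
Hank's domain is down to {0}, so Hank = 0.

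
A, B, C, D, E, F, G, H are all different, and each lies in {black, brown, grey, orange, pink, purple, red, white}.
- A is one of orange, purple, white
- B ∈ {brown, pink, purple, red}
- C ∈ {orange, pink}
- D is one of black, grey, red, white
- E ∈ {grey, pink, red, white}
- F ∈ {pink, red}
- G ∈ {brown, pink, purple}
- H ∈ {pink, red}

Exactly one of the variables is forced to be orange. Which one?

The 8 variables together cover exactly {black, brown, grey, orange, pink, purple, red, white} — 8 values for 8 variables — and black appears only in D's list, so D = black.
Among the 7 still-open variables, grey fits only E (and all 7 values in {brown, grey, orange, pink, purple, red, white} must be used), so E = grey.
The 6 still-open variables draw from only 6 values {brown, orange, pink, purple, red, white}, so each is used; only A can be white, hence A = white.
The 5 still-open variables together cover exactly {brown, orange, pink, purple, red} — 5 values for 5 variables — and orange appears only in C's list, so C = orange.

C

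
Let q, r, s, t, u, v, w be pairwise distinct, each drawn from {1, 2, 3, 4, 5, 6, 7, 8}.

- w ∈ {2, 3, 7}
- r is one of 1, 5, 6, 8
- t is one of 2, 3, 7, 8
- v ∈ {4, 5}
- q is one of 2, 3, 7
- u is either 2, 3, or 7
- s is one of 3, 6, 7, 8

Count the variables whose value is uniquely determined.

q, u, w share exactly the 3 values {2, 3, 7}; by pigeonhole those values go to them, so strike 2, 3, 7 from s, t.
t has just one choice, so t = 8. Remove 8 from r, s.
That leaves s = 6. Eliminate 6 elsewhere: r.
Determined: s=6, t=8. The other variables each still have more than one consistent value. That makes 2.

2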